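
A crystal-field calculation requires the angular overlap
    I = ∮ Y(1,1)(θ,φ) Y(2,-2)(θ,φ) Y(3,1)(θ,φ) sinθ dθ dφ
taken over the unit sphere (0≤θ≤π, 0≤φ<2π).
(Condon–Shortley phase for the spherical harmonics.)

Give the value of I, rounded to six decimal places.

-0.082589

m-sum 0 ✓  L=6 even ✓  1≤3≤3 ✓
Π(2lᵢ+1) = 3×5×7 = 105
triangle coeff Δ(1,2,3) = 1/105
Σ_t [0,0]: t=0:+1/4 = 1/4
(3j)²=3/35 [(1 2 3; 0 0 0)], sign=-1
Σ_t [0,0]: t=0:+1/48 = 1/48
(3j)²=1/105 [(1 2 3; 1 -2 1)], sign=+1
⇒ 4πI² = 3/35
I = (-1)√(3/35/(4π)) = -0.08258890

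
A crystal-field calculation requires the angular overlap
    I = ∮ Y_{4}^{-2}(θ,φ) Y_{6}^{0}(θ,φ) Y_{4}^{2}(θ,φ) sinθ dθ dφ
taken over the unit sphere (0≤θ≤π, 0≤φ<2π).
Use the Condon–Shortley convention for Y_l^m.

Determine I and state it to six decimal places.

m-sum 0 ✓  L=14 even ✓  2≤4≤10 ✓
Π(2lᵢ+1) = 9×13×9 = 1053
triangle coeff Δ(4,6,4) = 1/1261260
Σ_t [2,4]: t=2:+1/4608 t=3:−1/1296 t=4:+1/4608 = -7/20736
(3j)²=20/1287 [(4 6 4; 0 0 0)], sign=-1
Σ_t [4,6]: t=4:+1/4608 t=5:−1/14400 t=6:+1/1036800 = 77/518400
(3j)²=11/585 [(4 6 4; -2 0 2)], sign=+1
⇒ 4πI² = 4/13
I = (-1)√(4/13/(4π)) = -0.15647804

-0.156478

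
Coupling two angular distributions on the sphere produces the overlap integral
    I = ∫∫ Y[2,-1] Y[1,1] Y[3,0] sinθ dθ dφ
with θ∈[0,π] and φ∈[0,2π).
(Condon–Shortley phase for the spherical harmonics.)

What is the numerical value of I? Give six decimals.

0.143048

Rules hold: Σm=0, L=6 even, 1≤3≤3.
N = 5·3·7 = 105
Δ = 0!·4!·2!/7! = 1/105
Racah Σ t=0..0: t=0:+1/4 = 1/4
⇒ 3j(2 1 3; 0 0 0)² = 3/35, sgn -1
Racah Σ t=0..0: t=0:+1/12 = 1/12
⇒ 3j(2 1 3; -1 1 0)² = 1/35, sgn -1
4πI² = N·(3j₀)²·(3jₘ)² = 9/35
I = +1·√(0.257143/4π) = 0.14304817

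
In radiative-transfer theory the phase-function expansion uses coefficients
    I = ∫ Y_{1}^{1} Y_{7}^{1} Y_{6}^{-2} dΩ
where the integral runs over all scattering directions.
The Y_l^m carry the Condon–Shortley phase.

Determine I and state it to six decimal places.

-0.135514

m-sum 0 ✓  L=14 even ✓  6≤6≤8 ✓
Π(2lᵢ+1) = 3×15×13 = 585
triangle coeff Δ(1,7,6) = 1/1365
Σ_t [1,1]: t=1:−1/518400 = -1/518400
(3j)²=7/195 [(1 7 6; 0 0 0)], sign=-1
Σ_t [0,0]: t=0:+1/1935360 = 1/1935360
(3j)²=1/91 [(1 7 6; 1 1 -2)], sign=+1
⇒ 4πI² = 3/13
I = (-1)√(3/13/(4π)) = -0.13551395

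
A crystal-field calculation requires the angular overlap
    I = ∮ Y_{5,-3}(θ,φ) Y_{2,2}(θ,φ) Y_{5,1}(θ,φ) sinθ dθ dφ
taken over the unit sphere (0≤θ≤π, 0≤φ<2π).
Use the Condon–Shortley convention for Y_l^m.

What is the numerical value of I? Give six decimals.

m-sum 0 ✓  L=12 even ✓  3≤5≤7 ✓
Π(2lᵢ+1) = 11×5×11 = 605
triangle coeff Δ(5,2,5) = 1/38610
Σ_t [0,2]: t=0:+1/2880 t=1:−1/576 t=2:+1/2880 = -1/960
(3j)²=10/429 [(5 2 5; 0 0 0)], sign=+1
Σ_t [2,2]: t=2:+1/5760 = 1/5760
(3j)²=56/2145 [(5 2 5; -3 2 1)], sign=+1
⇒ 4πI² = 560/1521
I = (+1)√(560/1521/(4π)) = 0.17116875

0.171169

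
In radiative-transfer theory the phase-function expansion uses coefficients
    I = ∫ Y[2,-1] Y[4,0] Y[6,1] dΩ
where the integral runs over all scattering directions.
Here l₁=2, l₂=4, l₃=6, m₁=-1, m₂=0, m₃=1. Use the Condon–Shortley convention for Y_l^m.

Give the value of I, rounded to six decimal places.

Checks pass: Σm=0; 12 even; l₃=6∈[2,6].
(2·2+1)(2·4+1)(2·6+1) = 585
Δ: 0! 4! 8! / 13! → 1/6435
sum: t=0:+1/2304 = 1/2304
3j²(2 4 6; 0 0 0) = Δ·Π!·Σ² = 5/143  (sign +1)
sum: t=0:+1/3456 = 1/3456
3j²(2 4 6; -1 0 1) = Δ·Π!·Σ² = 35/1287  (sign -1)
combine: 4πI² = 585·5/143·35/1287 = 875/1573
take √, sign -1: I = -0.21039467

-0.210395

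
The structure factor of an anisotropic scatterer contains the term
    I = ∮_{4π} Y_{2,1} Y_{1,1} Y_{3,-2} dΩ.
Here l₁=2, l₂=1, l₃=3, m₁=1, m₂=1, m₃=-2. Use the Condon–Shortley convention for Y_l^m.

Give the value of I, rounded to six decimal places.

0.261169

m-sum 0 ✓  L=6 even ✓  1≤3≤3 ✓
Π(2lᵢ+1) = 5×3×7 = 105
triangle coeff Δ(2,1,3) = 1/105
Σ_t [0,0]: t=0:+1/4 = 1/4
(3j)²=3/35 [(2 1 3; 0 0 0)], sign=-1
Σ_t [0,0]: t=0:+1/12 = 1/12
(3j)²=2/21 [(2 1 3; 1 1 -2)], sign=-1
⇒ 4πI² = 6/7
I = (+1)√(6/7/(4π)) = 0.26116903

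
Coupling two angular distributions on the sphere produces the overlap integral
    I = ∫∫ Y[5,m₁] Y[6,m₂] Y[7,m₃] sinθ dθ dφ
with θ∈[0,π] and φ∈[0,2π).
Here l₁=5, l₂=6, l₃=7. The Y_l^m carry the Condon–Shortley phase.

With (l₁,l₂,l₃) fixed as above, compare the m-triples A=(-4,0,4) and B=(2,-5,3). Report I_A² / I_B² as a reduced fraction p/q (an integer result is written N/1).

Same 5,6,7: normalisation and zero-m 3j drop out of the ratio.
A: Δ: 4! 6! 8! / 19! → 1/174594420; sum: t=3:−1/3110400 t=4:+1/4147200 = -1/12441600; 3j²(5 6 7; -4 0 4) = Δ·Π!·Σ² = 7/4199  (sign +1)
B: Δ: 4! 6! 8! / 19! → 1/174594420; sum: t=0:+1/4354560 t=1:−1/11612160 = 1/6967296; 3j²(5 6 7; 2 -5 3) = Δ·Π!·Σ² = 625/50388  (sign +1)
I_A²/I_B² = (7/4199)/(625/50388) = 84/625

84/625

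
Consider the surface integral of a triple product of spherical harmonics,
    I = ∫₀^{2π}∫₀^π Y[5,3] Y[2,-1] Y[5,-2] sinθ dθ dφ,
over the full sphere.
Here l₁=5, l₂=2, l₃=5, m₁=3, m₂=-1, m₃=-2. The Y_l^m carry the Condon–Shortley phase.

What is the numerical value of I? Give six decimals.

m-sum 0 ✓  L=12 even ✓  3≤5≤7 ✓
Π(2lᵢ+1) = 11×5×11 = 605
triangle coeff Δ(5,2,5) = 1/38610
Σ_t [0,2]: t=0:+1/2880 t=1:−1/576 t=2:+1/2880 = -1/960
(3j)²=10/429 [(5 2 5; 0 0 0)], sign=+1
Σ_t [0,1]: t=0:+1/2880 t=1:−1/10080 = 1/4032
(3j)²=10/429 [(5 2 5; 3 -1 -2)], sign=-1
⇒ 4πI² = 500/1521
I = (-1)√(500/1521/(4π)) = -0.16173926

-0.161739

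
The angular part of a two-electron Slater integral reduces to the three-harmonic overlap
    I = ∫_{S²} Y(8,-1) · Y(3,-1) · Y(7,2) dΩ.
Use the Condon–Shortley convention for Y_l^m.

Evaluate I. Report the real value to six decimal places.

0.048853

Checks pass: Σm=0; 18 even; l₃=7∈[5,11].
(2·8+1)(2·3+1)(2·7+1) = 1785
Δ: 4! 12! 2! / 19! → 1/5290740
sum: t=1:−1/7257600 t=2:+1/2073600 t=3:−1/7257600 = 1/4838400
3j²(8 3 7; 0 0 0) = Δ·Π!·Σ² = 252/20995  (sign -1)
sum: t=0:+1/104509440 t=1:−1/5806080 t=2:+1/4838400 = 23/522547200
3j²(8 3 7; -1 -1 2) = Δ·Π!·Σ² = 529/377910  (sign -1)
combine: 4πI² = 1785·252/20995·529/377910 = 155526/5185765
take √, sign +1: I = 0.04885288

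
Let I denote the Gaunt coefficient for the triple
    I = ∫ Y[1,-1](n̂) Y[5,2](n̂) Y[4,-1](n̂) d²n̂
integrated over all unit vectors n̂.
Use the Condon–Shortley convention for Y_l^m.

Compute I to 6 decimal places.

Rules hold: Σm=0, L=10 even, 4≤4≤6.
N = 3·11·9 = 297
Δ = 2!·0!·8!/11! = 1/495
Racah Σ t=1..1: t=1:−1/576 = -1/576
⇒ 3j(1 5 4; 0 0 0)² = 5/99, sgn -1
Racah Σ t=2..2: t=2:+1/1440 = 1/1440
⇒ 3j(1 5 4; -1 2 -1)² = 7/165, sgn -1
4πI² = N·(3j₀)²·(3jₘ)² = 7/11
I = +1·√(0.636364/4π) = 0.22503380

0.225034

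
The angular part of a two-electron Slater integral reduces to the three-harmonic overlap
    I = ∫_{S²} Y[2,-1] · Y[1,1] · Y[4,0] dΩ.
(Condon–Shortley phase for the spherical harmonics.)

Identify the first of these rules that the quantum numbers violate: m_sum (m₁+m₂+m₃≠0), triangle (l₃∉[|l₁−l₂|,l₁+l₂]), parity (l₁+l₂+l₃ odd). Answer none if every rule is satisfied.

triangle

azimuthal sum: -1 + 1 + 0 = 0  ✓
1 ≤ 4 ≤ 3 (triangle on l)  ✗
L = 2 + 1 + 4 = 7 (odd)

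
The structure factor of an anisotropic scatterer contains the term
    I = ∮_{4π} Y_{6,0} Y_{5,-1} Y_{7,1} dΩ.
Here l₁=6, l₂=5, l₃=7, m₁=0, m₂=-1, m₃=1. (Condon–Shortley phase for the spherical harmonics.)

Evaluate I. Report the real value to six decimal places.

-0.063766

m-sum 0 ✓  L=18 even ✓  1≤7≤11 ✓
Π(2lᵢ+1) = 13×11×15 = 2145
triangle coeff Δ(6,5,7) = 1/174594420
Σ_t [0,4]: t=0:+1/4147200 t=1:−1/207360 t=2:+1/82944 t=3:−1/207360 t=4:+1/4147200 = 1/345600
(3j)²=420/46189 [(6 5 7; 0 0 0)], sign=-1
Σ_t [0,4]: t=0:+1/1658880 t=1:−1/155520 t=2:+1/110592 t=3:−1/518400 t=4:+1/24883200 = 11/8294400
(3j)²=11/4199 [(6 5 7; 0 -1 1)], sign=+1
⇒ 4πI² = 69300/1356277
I = (-1)√(69300/1356277/(4π)) = -0.06376575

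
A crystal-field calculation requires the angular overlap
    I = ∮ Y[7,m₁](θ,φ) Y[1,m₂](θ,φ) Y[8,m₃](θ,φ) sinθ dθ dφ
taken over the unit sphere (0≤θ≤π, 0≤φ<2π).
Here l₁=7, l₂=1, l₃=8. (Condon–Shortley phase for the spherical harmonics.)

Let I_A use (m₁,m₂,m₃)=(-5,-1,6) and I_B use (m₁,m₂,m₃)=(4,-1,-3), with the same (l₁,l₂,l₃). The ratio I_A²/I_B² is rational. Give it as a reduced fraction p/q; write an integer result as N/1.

91/10

Shared (l₁,l₂,l₃)=(7,1,8): N and (l;000)² cancel in I_A²/I_B².
A: Δ = 0!·14!·2!/17! = 1/2040; Racah Σ t=0..0: t=0:+1/1916006400 = 1/1916006400; ⇒ 3j(7 1 8; -5 -1 6)² = 91/2040, sgn +1
B: Δ = 0!·14!·2!/17! = 1/2040; Racah Σ t=0..0: t=0:+1/479001600 = 1/479001600; ⇒ 3j(7 1 8; 4 -1 -3)² = 1/204, sgn -1
I_A²/I_B² = (91/2040)/(1/204) = 91/10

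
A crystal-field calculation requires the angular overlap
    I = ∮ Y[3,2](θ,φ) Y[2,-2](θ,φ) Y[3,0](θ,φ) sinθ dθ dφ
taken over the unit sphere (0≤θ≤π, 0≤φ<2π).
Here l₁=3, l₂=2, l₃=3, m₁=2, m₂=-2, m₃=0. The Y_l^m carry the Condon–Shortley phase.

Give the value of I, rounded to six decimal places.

Rules hold: Σm=0, L=8 even, 1≤3≤5.
N = 7·5·7 = 245
Δ = 2!·4!·2!/9! = 1/3780
Racah Σ t=0..2: t=0:+1/24 t=1:−1/4 t=2:+1/24 = -1/6
⇒ 3j(3 2 3; 0 0 0)² = 4/105, sgn +1
Racah Σ t=0..0: t=0:+1/24 = 1/24
⇒ 3j(3 2 3; 2 -2 0)² = 1/21, sgn -1
4πI² = N·(3j₀)²·(3jₘ)² = 4/9
I = -1·√(0.444444/4π) = -0.18806319

-0.188063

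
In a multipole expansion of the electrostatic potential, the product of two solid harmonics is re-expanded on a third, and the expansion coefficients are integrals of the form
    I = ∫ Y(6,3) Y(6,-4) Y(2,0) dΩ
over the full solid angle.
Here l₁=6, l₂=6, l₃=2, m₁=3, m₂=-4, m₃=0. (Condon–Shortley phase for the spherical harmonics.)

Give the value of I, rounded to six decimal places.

0.000000

m-sum = 3 − 4 + 0 = -1 ≠ 0 ⇒ I = 0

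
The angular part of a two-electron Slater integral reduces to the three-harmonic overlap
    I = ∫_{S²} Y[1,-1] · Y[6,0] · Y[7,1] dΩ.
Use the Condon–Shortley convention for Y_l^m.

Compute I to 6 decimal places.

m-sum 0 ✓  L=14 even ✓  5≤7≤7 ✓
Π(2lᵢ+1) = 3×13×15 = 585
triangle coeff Δ(1,6,7) = 1/1365
Σ_t [0,0]: t=0:+1/518400 = 1/518400
(3j)²=7/195 [(1 6 7; 0 0 0)], sign=-1
Σ_t [0,0]: t=0:+1/1036800 = 1/1036800
(3j)²=4/195 [(1 6 7; -1 0 1)], sign=+1
⇒ 4πI² = 28/65
I = (-1)√(28/65/(4π)) = -0.18514731

-0.185147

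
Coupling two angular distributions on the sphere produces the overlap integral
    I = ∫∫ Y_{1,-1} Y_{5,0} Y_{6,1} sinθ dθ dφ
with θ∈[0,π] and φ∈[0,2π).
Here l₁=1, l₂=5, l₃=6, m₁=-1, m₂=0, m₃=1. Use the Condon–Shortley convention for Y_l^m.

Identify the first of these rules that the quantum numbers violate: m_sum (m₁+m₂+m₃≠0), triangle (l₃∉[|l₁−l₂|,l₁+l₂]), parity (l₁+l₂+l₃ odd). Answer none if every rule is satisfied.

none

azimuthal sum: -1 + 0 + 1 = 0  ✓
4 ≤ 6 ≤ 6 (triangle on l)  ✓
L = 1 + 5 + 6 = 12 (even)  ✓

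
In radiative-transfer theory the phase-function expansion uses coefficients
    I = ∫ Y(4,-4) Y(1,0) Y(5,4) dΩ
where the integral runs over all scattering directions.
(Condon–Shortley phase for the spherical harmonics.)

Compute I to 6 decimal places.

0.147319

Checks pass: Σm=0; 10 even; l₃=5∈[3,5].
(2·4+1)(2·1+1)(2·5+1) = 297
Δ: 0! 8! 2! / 11! → 1/495
sum: t=0:+1/576 = 1/576
3j²(4 1 5; 0 0 0) = Δ·Π!·Σ² = 5/99  (sign -1)
sum: t=0:+1/40320 = 1/40320
3j²(4 1 5; -4 0 4) = Δ·Π!·Σ² = 1/55  (sign -1)
combine: 4πI² = 297·5/99·1/55 = 3/11
take √, sign +1: I = 0.14731920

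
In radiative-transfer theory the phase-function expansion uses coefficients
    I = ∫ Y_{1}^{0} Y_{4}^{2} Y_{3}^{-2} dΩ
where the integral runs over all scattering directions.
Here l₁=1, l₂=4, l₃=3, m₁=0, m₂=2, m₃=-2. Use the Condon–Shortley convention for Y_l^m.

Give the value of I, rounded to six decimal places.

0.213244

Rules hold: Σm=0, L=8 even, 3≤3≤5.
N = 3·9·7 = 189
Δ = 2!·0!·6!/9! = 1/252
Racah Σ t=1..1: t=1:−1/36 = -1/36
⇒ 3j(1 4 3; 0 0 0)² = 4/63, sgn +1
Racah Σ t=1..1: t=1:−1/120 = -1/120
⇒ 3j(1 4 3; 0 2 -2)² = 1/21, sgn +1
4πI² = N·(3j₀)²·(3jₘ)² = 4/7
I = +1·√(0.571429/4π) = 0.21324362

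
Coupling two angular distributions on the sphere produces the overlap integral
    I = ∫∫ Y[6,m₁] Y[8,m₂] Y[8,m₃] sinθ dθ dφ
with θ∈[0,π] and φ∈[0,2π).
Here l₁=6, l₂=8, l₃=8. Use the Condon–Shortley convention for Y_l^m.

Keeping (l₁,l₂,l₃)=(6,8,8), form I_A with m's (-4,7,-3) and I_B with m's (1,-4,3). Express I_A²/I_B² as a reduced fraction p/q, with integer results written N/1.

l's match ⇒ only the (l;m) 3-j factors differ between A and B.
A: triangle coeff Δ(6,8,8) = 1/13742520792; Σ_t [5,6]: t=5:−1/52254720000 t=6:+1/12541132800 = 19/313528320000; (3j)²=19/1564 [(6 8 8; -4 7 -3)], sign=-1
B: triangle coeff Δ(6,8,8) = 1/13742520792; Σ_t [0,4]: t=0:+1/1492992000 t=1:−1/174182400 t=2:+1/139345920 t=3:−1/627056640 t=4:+1/20901888000 = 1/1791590400; (3j)²=875/1158924 [(6 8 8; 1 -4 3)], sign=-1
I_A²/I_B² = (19/1564)/(875/1158924) = 14079/875

14079/875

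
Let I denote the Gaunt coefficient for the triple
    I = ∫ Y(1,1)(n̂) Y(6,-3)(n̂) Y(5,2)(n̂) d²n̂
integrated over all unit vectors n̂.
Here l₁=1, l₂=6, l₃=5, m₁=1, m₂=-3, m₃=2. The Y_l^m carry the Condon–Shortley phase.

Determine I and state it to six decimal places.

-0.245154

Checks pass: Σm=0; 12 even; l₃=5∈[5,7].
(2·1+1)(2·6+1)(2·5+1) = 429
Δ: 2! 0! 10! / 13! → 1/858
sum: t=1:−1/14400 = -1/14400
3j²(1 6 5; 0 0 0) = Δ·Π!·Σ² = 6/143  (sign +1)
sum: t=0:+1/60480 = 1/60480
3j²(1 6 5; 1 -3 2) = Δ·Π!·Σ² = 6/143  (sign -1)
combine: 4πI² = 429·6/143·6/143 = 108/143
take √, sign -1: I = -0.24515397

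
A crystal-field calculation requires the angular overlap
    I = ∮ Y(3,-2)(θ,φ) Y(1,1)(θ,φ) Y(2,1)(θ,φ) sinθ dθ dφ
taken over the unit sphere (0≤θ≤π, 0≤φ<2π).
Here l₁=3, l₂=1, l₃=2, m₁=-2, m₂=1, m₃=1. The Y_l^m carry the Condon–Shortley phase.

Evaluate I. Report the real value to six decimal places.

0.261169

Checks pass: Σm=0; 6 even; l₃=2∈[2,4].
(2·3+1)(2·1+1)(2·2+1) = 105
Δ: 2! 4! 0! / 7! → 1/105
sum: t=1:−1/4 = -1/4
3j²(3 1 2; 0 0 0) = Δ·Π!·Σ² = 3/35  (sign -1)
sum: t=2:+1/12 = 1/12
3j²(3 1 2; -2 1 1) = Δ·Π!·Σ² = 2/21  (sign -1)
combine: 4πI² = 105·3/35·2/21 = 6/7
take √, sign +1: I = 0.26116903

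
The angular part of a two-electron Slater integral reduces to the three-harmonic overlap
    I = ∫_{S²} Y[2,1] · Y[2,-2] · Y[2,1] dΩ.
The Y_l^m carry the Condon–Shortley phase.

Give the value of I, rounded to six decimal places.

m-sum 0 ✓  L=6 even ✓  0≤2≤4 ✓
Π(2lᵢ+1) = 5×5×5 = 125
triangle coeff Δ(2,2,2) = 1/630
Σ_t [0,2]: t=0:+1/8 t=1:−1/1 t=2:+1/8 = -3/4
(3j)²=2/35 [(2 2 2; 0 0 0)], sign=-1
Σ_t [0,0]: t=0:+1/4 = 1/4
(3j)²=3/35 [(2 2 2; 1 -2 1)], sign=-1
⇒ 4πI² = 30/49
I = (+1)√(30/49/(4π)) = 0.22072812

0.220728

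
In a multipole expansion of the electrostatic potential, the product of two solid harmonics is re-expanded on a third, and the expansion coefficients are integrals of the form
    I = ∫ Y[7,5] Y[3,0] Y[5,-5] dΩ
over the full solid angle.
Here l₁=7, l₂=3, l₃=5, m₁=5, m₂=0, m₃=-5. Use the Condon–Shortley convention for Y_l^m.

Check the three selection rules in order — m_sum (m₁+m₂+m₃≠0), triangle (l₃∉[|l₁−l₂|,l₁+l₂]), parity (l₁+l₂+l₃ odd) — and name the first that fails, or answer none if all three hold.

m₁+m₂+m₃ = 5 + 0 − 5 = 0  ✓
triangle: |7−3|=4 ≤ l₃=5 ≤ 7+3=10  ✓
parity: l₁+l₂+l₃ = 15 is odd  ✗

parity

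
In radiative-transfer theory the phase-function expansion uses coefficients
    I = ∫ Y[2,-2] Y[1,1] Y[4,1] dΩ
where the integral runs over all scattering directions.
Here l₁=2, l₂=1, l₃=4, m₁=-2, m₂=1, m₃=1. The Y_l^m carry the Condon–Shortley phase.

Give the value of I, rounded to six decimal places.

l₃=4 ∉ [1,3] — triangle fails ⇒ I = 0

0.000000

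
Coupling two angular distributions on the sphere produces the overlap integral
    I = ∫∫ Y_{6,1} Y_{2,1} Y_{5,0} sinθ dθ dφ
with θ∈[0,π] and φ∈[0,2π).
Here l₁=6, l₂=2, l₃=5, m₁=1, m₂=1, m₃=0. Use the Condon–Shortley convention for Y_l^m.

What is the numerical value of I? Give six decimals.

m-sum = 1 + 1 + 0 = 2 ≠ 0 ⇒ I = 0

0.000000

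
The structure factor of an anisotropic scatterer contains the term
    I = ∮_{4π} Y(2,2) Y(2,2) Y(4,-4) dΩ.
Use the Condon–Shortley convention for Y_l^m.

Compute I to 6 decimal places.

0.337168

m-sum 0 ✓  L=8 even ✓  0≤4≤4 ✓
Π(2lᵢ+1) = 5×5×9 = 225
triangle coeff Δ(2,2,4) = 1/630
Σ_t [0,0]: t=0:+1/16 = 1/16
(3j)²=2/35 [(2 2 4; 0 0 0)], sign=+1
Σ_t [0,0]: t=0:+1/576 = 1/576
(3j)²=1/9 [(2 2 4; 2 2 -4)], sign=+1
⇒ 4πI² = 10/7
I = (+1)√(10/7/(4π)) = 0.33716777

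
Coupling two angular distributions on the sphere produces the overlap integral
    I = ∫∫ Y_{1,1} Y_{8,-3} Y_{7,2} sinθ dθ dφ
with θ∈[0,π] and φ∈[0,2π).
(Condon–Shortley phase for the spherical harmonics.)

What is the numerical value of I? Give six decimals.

-0.226917

Checks pass: Σm=0; 16 even; l₃=7∈[7,9].
(2·1+1)(2·8+1)(2·7+1) = 765
Δ: 2! 0! 14! / 17! → 1/2040
sum: t=1:−1/25401600 = -1/25401600
3j²(1 8 7; 0 0 0) = Δ·Π!·Σ² = 8/255  (sign +1)
sum: t=0:+1/87091200 = 1/87091200
3j²(1 8 7; 1 -3 2) = Δ·Π!·Σ² = 11/408  (sign -1)
combine: 4πI² = 765·8/255·11/408 = 11/17
take √, sign -1: I = -0.22691696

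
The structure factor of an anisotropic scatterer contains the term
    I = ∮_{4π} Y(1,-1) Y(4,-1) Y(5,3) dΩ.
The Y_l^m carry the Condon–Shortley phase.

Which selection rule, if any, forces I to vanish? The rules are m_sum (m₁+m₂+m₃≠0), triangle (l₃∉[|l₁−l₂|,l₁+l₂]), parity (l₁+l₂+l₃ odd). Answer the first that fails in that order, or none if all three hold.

m_sum

Σmᵢ = 1  ✗
l₃∈[|l₁−l₂|,l₁+l₂]=[3,5], have l₃=5
Σlᵢ = 10 ⇒ even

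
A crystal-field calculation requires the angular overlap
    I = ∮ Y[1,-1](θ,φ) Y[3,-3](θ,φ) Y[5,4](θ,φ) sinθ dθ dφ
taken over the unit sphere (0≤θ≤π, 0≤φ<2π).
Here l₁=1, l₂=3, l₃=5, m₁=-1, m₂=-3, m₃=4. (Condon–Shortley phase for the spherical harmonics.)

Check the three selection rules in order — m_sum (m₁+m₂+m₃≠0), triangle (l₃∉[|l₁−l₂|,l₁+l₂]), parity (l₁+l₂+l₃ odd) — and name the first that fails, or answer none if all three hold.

triangle

m₁+m₂+m₃ = -1 − 3 + 4 = 0  ✓
triangle: |1−3|=2 ≤ l₃=5 ≤ 1+3=4  ✗
parity: l₁+l₂+l₃ = 9 is odd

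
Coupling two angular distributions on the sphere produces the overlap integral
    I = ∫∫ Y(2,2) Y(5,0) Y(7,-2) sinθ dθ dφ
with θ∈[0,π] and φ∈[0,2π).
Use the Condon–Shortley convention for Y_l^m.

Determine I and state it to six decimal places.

0.127204

Checks pass: Σm=0; 14 even; l₃=7∈[3,7].
(2·2+1)(2·5+1)(2·7+1) = 825
Δ: 0! 4! 10! / 15! → 1/15015
sum: t=0:+1/57600 = 1/57600
3j²(2 5 7; 0 0 0) = Δ·Π!·Σ² = 21/715  (sign -1)
sum: t=0:+1/345600 = 1/345600
3j²(2 5 7; 2 0 -2) = Δ·Π!·Σ² = 6/715  (sign -1)
combine: 4πI² = 825·21/715·6/715 = 378/1859
take √, sign +1: I = 0.12720415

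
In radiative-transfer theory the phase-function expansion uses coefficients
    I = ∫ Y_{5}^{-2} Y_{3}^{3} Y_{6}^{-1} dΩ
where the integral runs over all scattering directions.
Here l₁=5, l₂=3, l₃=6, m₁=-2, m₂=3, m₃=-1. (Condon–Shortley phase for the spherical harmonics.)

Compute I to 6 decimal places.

0.145631

Rules hold: Σm=0, L=14 even, 2≤6≤8.
N = 11·7·13 = 1001
Δ = 2!·8!·4!/15! = 1/675675
Racah Σ t=0..2: t=0:+1/8640 t=1:−1/2304 t=2:+1/8640 = -7/34560
⇒ 3j(5 3 6; 0 0 0)² = 7/429, sgn -1
Racah Σ t=2..2: t=2:+1/34560 = 1/34560
⇒ 3j(5 3 6; -2 3 -1)² = 7/429, sgn -1
4πI² = N·(3j₀)²·(3jₘ)² = 343/1287
I = +1·√(0.266511/4π) = 0.14563067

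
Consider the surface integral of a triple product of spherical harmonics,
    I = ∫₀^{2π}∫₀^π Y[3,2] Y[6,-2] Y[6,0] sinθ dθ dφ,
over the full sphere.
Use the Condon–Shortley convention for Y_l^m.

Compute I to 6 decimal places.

0.000000

L=15 odd ⇒ parity kills the (l;000) factor ⇒ I = 0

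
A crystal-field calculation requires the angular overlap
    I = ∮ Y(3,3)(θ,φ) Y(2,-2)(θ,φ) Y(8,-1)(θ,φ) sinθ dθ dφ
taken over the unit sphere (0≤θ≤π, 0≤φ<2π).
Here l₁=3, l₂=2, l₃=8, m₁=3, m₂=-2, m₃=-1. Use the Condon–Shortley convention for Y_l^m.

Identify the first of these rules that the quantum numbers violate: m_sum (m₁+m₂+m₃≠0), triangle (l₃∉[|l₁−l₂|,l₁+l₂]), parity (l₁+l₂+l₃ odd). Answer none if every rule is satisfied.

triangle

Σmᵢ = 0  ✓
l₃∈[|l₁−l₂|,l₁+l₂]=[1,5], have l₃=8  ✗
Σlᵢ = 13 ⇒ odd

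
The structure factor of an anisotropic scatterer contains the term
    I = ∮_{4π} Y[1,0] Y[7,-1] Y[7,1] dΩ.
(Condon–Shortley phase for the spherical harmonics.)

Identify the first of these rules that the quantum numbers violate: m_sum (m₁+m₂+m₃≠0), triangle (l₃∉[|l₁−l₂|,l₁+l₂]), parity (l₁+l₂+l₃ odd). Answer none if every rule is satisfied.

azimuthal sum: 0 − 1 + 1 = 0  ✓
6 ≤ 7 ≤ 8 (triangle on l)  ✓
L = 1 + 7 + 7 = 15 (odd)  ✗

parity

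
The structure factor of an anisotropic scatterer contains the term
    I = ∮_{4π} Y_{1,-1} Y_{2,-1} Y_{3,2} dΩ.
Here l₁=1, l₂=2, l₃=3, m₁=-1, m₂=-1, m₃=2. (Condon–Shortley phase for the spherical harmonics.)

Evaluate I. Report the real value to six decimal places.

0.261169

Rules hold: Σm=0, L=6 even, 1≤3≤3.
N = 3·5·7 = 105
Δ = 0!·2!·4!/7! = 1/105
Racah Σ t=0..0: t=0:+1/4 = 1/4
⇒ 3j(1 2 3; 0 0 0)² = 3/35, sgn -1
Racah Σ t=0..0: t=0:+1/12 = 1/12
⇒ 3j(1 2 3; -1 -1 2)² = 2/21, sgn -1
4πI² = N·(3j₀)²·(3jₘ)² = 6/7
I = +1·√(0.857143/4π) = 0.26116903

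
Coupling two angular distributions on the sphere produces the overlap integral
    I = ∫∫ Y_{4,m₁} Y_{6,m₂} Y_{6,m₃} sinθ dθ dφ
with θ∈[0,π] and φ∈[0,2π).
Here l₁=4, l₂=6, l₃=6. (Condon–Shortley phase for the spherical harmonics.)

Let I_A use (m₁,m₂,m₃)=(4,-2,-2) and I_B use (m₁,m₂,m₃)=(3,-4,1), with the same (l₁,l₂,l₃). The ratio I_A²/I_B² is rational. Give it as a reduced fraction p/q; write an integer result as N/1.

Shared (l₁,l₂,l₃)=(4,6,6): N and (l;000)² cancel in I_A²/I_B².
A: Δ = 4!·4!·8!/17! = 1/15315300; Racah Σ t=0..0: t=0:+1/331776 = 1/331776; ⇒ 3j(4 6 6; 4 -2 -2)² = 490/21879, sgn +1
B: Δ = 4!·4!·8!/17! = 1/15315300; Racah Σ t=0..1: t=0:+1/207360 t=1:−1/725760 = 1/290304; ⇒ 3j(4 6 6; 3 -4 1)² = 125/7293, sgn -1
I_A²/I_B² = (490/21879)/(125/7293) = 98/75

98/75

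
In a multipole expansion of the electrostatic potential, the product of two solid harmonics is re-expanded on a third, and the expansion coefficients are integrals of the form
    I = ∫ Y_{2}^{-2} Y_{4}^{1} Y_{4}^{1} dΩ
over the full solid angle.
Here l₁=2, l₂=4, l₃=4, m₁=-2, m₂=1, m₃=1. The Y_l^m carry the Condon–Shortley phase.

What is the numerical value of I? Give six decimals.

0.200662

Rules hold: Σm=0, L=10 even, 2≤4≤6.
N = 5·9·9 = 405
Δ = 2!·2!·6!/11! = 1/13860
Racah Σ t=0..2: t=0:+1/192 t=1:−1/36 t=2:+1/192 = -5/288
⇒ 3j(2 4 4; 0 0 0)² = 20/693, sgn -1
Racah Σ t=2..2: t=2:+1/144 = 1/144
⇒ 3j(2 4 4; -2 1 1)² = 10/231, sgn -1
4πI² = N·(3j₀)²·(3jₘ)² = 3000/5929
I = +1·√(0.505988/4π) = 0.20066192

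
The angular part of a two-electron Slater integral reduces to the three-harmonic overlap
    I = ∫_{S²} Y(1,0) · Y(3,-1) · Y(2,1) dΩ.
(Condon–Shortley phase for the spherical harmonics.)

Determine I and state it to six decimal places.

Checks pass: Σm=0; 6 even; l₃=2∈[2,4].
(2·1+1)(2·3+1)(2·2+1) = 105
Δ: 2! 0! 4! / 7! → 1/105
sum: t=1:−1/4 = -1/4
3j²(1 3 2; 0 0 0) = Δ·Π!·Σ² = 3/35  (sign -1)
sum: t=1:−1/6 = -1/6
3j²(1 3 2; 0 -1 1) = Δ·Π!·Σ² = 8/105  (sign +1)
combine: 4πI² = 105·3/35·8/105 = 24/35
take √, sign -1: I = -0.23359668

-0.233597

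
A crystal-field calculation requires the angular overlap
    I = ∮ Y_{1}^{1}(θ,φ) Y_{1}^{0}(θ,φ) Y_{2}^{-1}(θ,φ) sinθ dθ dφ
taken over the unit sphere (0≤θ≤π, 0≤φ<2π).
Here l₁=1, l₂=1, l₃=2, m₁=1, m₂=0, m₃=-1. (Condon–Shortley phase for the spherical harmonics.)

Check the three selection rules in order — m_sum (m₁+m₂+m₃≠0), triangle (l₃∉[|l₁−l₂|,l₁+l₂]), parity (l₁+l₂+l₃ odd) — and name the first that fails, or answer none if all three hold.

none

azimuthal sum: 1 + 0 − 1 = 0  ✓
0 ≤ 2 ≤ 2 (triangle on l)  ✓
L = 1 + 1 + 2 = 4 (even)  ✓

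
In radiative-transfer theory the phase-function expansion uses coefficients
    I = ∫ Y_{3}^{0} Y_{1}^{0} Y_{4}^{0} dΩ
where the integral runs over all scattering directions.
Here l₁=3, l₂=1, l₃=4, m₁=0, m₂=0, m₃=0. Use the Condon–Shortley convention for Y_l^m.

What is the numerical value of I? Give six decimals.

m-sum 0 ✓  L=8 even ✓  2≤4≤4 ✓
Π(2lᵢ+1) = 7×3×9 = 189
triangle coeff Δ(3,1,4) = 1/252
Σ_t [0,0]: t=0:+1/36 = 1/36
(3j)²=4/63 [(3 1 4; 0 0 0)], sign=+1
(m-triple is (0,0,0) — same symbol as above.)
⇒ 4πI² = 16/21
I = (+1)√(16/21/(4π)) = 0.24623252

0.246233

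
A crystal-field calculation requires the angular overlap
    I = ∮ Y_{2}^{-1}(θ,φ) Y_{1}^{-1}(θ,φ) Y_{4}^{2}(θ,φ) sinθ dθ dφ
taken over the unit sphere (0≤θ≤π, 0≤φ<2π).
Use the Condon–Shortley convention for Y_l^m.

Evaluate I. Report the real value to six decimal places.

0.000000

l₃=4 ∉ [1,3] — triangle fails ⇒ I = 0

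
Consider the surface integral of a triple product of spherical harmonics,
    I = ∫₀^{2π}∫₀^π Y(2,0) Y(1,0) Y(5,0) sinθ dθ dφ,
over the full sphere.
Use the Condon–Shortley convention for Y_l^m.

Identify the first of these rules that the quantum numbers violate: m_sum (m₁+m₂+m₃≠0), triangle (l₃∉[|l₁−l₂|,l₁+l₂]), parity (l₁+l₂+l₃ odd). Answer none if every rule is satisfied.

triangle

azimuthal sum: 0 + 0 + 0 = 0  ✓
1 ≤ 5 ≤ 3 (triangle on l)  ✗
L = 2 + 1 + 5 = 8 (even)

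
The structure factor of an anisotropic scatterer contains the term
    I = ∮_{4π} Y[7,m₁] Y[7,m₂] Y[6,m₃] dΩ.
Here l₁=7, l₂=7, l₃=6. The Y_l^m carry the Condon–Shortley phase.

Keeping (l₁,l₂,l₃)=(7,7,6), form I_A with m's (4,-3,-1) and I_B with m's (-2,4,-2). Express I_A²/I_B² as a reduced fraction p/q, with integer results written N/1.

1/80

Shared (l₁,l₂,l₃)=(7,7,6): N and (l;000)² cancel in I_A²/I_B².
A: Δ = 8!·6!·6!/21! = 1/2444321880; Racah Σ t=0..3: t=0:+1/69672960 t=1:−1/8709120 t=2:+1/8294400 t=3:−1/62208000 = 1/248832000; ⇒ 3j(7 7 6; 4 -3 -1)² = 7/83980, sgn -1
B: Δ = 8!·6!·6!/21! = 1/2444321880; Racah Σ t=5..8: t=5:−1/24883200 t=6:+1/6220800 t=7:−1/11612160 t=8:+1/174182400 = 1/24883200; ⇒ 3j(7 7 6; -2 4 -2)² = 28/4199, sgn +1
I_A²/I_B² = (7/83980)/(28/4199) = 1/80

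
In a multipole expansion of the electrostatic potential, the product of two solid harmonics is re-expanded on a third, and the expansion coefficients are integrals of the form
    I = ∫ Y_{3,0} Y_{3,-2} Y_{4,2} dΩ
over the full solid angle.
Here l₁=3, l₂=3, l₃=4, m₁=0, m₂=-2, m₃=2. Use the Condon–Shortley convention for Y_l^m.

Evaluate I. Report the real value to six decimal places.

m-sum 0 ✓  L=10 even ✓  0≤4≤6 ✓
Π(2lᵢ+1) = 7×7×9 = 441
triangle coeff Δ(3,3,4) = 1/34650
Σ_t [0,2]: t=0:+1/72 t=1:−1/16 t=2:+1/72 = -5/144
(3j)²=2/77 [(3 3 4; 0 0 0)], sign=-1
Σ_t [0,1]: t=0:+1/72 t=1:−1/96 = 1/288
(3j)²=1/462 [(3 3 4; 0 -2 2)], sign=+1
⇒ 4πI² = 3/121
I = (-1)√(3/121/(4π)) = -0.04441841

-0.044418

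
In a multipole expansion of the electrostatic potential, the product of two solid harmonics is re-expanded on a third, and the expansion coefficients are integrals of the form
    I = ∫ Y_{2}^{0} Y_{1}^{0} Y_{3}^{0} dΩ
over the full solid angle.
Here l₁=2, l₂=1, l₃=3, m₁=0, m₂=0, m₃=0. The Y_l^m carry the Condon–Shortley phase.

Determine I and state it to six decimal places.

Checks pass: Σm=0; 6 even; l₃=3∈[1,3].
(2·2+1)(2·1+1)(2·3+1) = 105
Δ: 0! 4! 2! / 7! → 1/105
sum: t=0:+1/4 = 1/4
3j²(2 1 3; 0 0 0) = Δ·Π!·Σ² = 3/35  (sign -1)
(m-triple is (0,0,0) — same symbol as above.)
combine: 4πI² = 105·3/35·3/35 = 27/35
take √, sign +1: I = 0.24776670

0.247767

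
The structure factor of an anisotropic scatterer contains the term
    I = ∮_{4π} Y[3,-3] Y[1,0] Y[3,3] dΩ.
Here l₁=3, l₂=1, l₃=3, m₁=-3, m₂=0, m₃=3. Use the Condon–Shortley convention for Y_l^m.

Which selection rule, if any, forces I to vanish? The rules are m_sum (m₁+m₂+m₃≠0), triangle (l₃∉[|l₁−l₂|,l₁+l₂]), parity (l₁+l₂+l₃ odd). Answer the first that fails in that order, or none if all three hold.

Σmᵢ = 0  ✓
l₃∈[|l₁−l₂|,l₁+l₂]=[2,4], have l₃=3  ✓
Σlᵢ = 7 ⇒ odd  ✗

parity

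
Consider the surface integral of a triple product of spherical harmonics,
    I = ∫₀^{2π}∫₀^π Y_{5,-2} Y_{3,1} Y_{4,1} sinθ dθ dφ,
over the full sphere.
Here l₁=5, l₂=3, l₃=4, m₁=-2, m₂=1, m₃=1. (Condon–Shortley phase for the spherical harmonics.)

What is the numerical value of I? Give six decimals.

Rules hold: Σm=0, L=12 even, 2≤4≤8.
N = 11·7·9 = 693
Δ = 4!·6!·2!/13! = 1/180180
Racah Σ t=1..3: t=1:−1/576 t=2:+1/144 t=3:−1/576 = 1/288
⇒ 3j(5 3 4; 0 0 0)² = 20/1001, sgn +1
Racah Σ t=2..4: t=2:+1/960 t=3:−1/288 t=4:+1/1728 = -1/540
⇒ 3j(5 3 4; -2 1 1)² = 128/6435, sgn +1
4πI² = N·(3j₀)²·(3jₘ)² = 512/1859
I = +1·√(0.275417/4π) = 0.14804384

0.148044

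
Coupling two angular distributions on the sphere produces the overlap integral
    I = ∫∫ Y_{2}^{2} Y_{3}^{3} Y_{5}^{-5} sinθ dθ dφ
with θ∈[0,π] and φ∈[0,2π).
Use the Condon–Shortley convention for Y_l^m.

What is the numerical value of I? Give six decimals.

-0.347235

m-sum 0 ✓  L=10 even ✓  1≤5≤5 ✓
Π(2lᵢ+1) = 5×7×11 = 385
triangle coeff Δ(2,3,5) = 1/2310
Σ_t [0,0]: t=0:+1/144 = 1/144
(3j)²=10/231 [(2 3 5; 0 0 0)], sign=-1
Σ_t [0,0]: t=0:+1/17280 = 1/17280
(3j)²=1/11 [(2 3 5; 2 3 -5)], sign=+1
⇒ 4πI² = 50/33
I = (-1)√(50/33/(4π)) = -0.34723469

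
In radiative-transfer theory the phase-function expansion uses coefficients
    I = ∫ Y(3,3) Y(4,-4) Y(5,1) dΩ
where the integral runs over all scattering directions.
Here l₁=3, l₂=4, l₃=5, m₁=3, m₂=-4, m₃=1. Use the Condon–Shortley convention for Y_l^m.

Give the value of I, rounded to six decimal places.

Rules hold: Σm=0, L=12 even, 1≤5≤7.
N = 7·9·11 = 693
Δ = 2!·4!·6!/13! = 1/180180
Racah Σ t=0..2: t=0:+1/576 t=1:−1/144 t=2:+1/576 = -1/288
⇒ 3j(3 4 5; 0 0 0)² = 20/1001, sgn +1
Racah Σ t=0..0: t=0:+1/34560 = 1/34560
⇒ 3j(3 4 5; 3 -4 1)² = 1/429, sgn +1
4πI² = N·(3j₀)²·(3jₘ)² = 60/1859
I = +1·√(0.0322754/4π) = 0.05067935

0.050679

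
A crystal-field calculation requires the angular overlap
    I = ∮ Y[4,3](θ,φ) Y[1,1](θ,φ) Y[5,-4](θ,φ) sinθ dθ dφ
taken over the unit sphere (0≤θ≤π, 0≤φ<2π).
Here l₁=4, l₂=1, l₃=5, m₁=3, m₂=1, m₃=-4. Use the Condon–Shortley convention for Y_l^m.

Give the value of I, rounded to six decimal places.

Rules hold: Σm=0, L=10 even, 3≤5≤5.
N = 9·3·11 = 297
Δ = 0!·8!·2!/11! = 1/495
Racah Σ t=0..0: t=0:+1/576 = 1/576
⇒ 3j(4 1 5; 0 0 0)² = 5/99, sgn -1
Racah Σ t=0..0: t=0:+1/10080 = 1/10080
⇒ 3j(4 1 5; 3 1 -4)² = 4/55, sgn -1
4πI² = N·(3j₀)²·(3jₘ)² = 12/11
I = +1·√(1.09091/4π) = 0.29463840

0.294638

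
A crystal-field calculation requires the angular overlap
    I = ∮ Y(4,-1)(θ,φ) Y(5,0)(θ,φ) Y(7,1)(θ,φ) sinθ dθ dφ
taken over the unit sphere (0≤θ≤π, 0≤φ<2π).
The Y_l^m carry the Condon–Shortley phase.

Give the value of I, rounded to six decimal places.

m-sum 0 ✓  L=16 even ✓  1≤7≤9 ✓
Π(2lᵢ+1) = 9×11×15 = 1485
triangle coeff Δ(4,5,7) = 1/6126120
Σ_t [0,2]: t=0:+1/69120 t=1:−1/20736 t=2:+1/69120 = -1/51840
(3j)²=280/21879 [(4 5 7; 0 0 0)], sign=+1
Σ_t [0,2]: t=0:+1/172800 t=1:−1/27648 t=2:+1/51840 = -23/2073600
(3j)²=529/87516 [(4 5 7; -1 0 1)], sign=-1
⇒ 4πI² = 185150/1611753
I = (-1)√(185150/1611753/(4π)) = -0.09561096

-0.095611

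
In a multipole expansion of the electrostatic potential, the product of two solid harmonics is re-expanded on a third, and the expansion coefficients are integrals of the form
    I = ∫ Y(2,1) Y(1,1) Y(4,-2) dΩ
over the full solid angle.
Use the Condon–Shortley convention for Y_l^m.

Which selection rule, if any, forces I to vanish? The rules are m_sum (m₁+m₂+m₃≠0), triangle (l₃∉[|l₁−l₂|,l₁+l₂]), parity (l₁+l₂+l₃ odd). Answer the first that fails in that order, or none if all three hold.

triangle

Σmᵢ = 0  ✓
l₃∈[|l₁−l₂|,l₁+l₂]=[1,3], have l₃=4  ✗
Σlᵢ = 7 ⇒ odd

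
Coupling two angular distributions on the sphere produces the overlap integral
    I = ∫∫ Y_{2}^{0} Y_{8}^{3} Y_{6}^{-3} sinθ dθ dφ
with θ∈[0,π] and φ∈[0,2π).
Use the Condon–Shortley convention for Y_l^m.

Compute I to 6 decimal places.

Checks pass: Σm=0; 16 even; l₃=6∈[6,10].
(2·2+1)(2·8+1)(2·6+1) = 1105
Δ: 4! 0! 12! / 17! → 1/30940
sum: t=2:+1/2073600 = 1/2073600
3j²(2 8 6; 0 0 0) = Δ·Π!·Σ² = 28/1105  (sign +1)
sum: t=2:+1/8709120 = 1/8709120
3j²(2 8 6; 0 3 -3) = Δ·Π!·Σ² = 55/3094  (sign -1)
combine: 4πI² = 1105·28/1105·55/3094 = 110/221
take √, sign -1: I = -0.19901934

-0.199019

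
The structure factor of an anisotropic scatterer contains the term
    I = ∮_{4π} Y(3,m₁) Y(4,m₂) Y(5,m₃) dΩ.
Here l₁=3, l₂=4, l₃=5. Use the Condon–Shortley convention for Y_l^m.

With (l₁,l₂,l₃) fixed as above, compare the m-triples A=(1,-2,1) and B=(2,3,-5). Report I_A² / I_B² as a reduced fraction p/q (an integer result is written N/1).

1849/7350

Shared (l₁,l₂,l₃)=(3,4,5): N and (l;000)² cancel in I_A²/I_B².
A: Δ = 2!·4!·6!/13! = 1/180180; Racah Σ t=0..2: t=0:+1/384 t=1:−1/720 t=2:+1/34560 = 43/34560; ⇒ 3j(3 4 5; 1 -2 1)² = 1849/180180, sgn +1
B: Δ = 2!·4!·6!/13! = 1/180180; Racah Σ t=1..1: t=1:−1/17280 = -1/17280; ⇒ 3j(3 4 5; 2 3 -5)² = 35/858, sgn -1
I_A²/I_B² = (1849/180180)/(35/858) = 1849/7350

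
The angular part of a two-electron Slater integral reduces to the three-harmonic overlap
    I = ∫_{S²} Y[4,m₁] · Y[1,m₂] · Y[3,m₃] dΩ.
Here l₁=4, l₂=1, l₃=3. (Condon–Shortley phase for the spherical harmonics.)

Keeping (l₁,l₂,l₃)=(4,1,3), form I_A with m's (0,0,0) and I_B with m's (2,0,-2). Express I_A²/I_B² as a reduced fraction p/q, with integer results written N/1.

4/3

l's match ⇒ only the (l;m) 3-j factors differ between A and B.
A: triangle coeff Δ(4,1,3) = 1/252; Σ_t [1,1]: t=1:−1/36 = -1/36; (3j)²=4/63 [(4 1 3; 0 0 0)], sign=+1
B: triangle coeff Δ(4,1,3) = 1/252; Σ_t [1,1]: t=1:−1/120 = -1/120; (3j)²=1/21 [(4 1 3; 2 0 -2)], sign=+1
I_A²/I_B² = (4/63)/(1/21) = 4/3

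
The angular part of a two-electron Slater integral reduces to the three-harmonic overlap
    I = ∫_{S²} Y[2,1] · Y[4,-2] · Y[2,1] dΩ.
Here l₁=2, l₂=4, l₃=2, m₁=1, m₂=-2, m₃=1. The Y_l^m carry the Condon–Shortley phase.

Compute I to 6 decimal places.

Rules hold: Σm=0, L=8 even, 2≤2≤6.
N = 5·9·5 = 225
Δ = 4!·0!·4!/9! = 1/630
Racah Σ t=2..2: t=2:+1/16 = 1/16
⇒ 3j(2 4 2; 0 0 0)² = 2/35, sgn +1
Racah Σ t=1..1: t=1:−1/36 = -1/36
⇒ 3j(2 4 2; 1 -2 1)² = 4/63, sgn +1
4πI² = N·(3j₀)²·(3jₘ)² = 40/49
I = +1·√(0.816327/4π) = 0.25487487

0.254875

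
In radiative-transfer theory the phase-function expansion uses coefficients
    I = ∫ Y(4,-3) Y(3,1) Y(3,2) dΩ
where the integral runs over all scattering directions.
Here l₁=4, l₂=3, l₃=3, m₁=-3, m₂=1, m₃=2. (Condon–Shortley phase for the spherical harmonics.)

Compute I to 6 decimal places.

Checks pass: Σm=0; 10 even; l₃=3∈[1,7].
(2·4+1)(2·3+1)(2·3+1) = 441
Δ: 4! 4! 2! / 11! → 1/34650
sum: t=1:−1/72 t=2:+1/16 t=3:−1/72 = 5/144
3j²(4 3 3; 0 0 0) = Δ·Π!·Σ² = 2/77  (sign -1)
sum: t=3:−1/144 t=4:+1/288 = -1/288
3j²(4 3 3; -3 1 2) = Δ·Π!·Σ² = 1/99  (sign +1)
combine: 4πI² = 441·2/77·1/99 = 14/121
take √, sign -1: I = -0.09595473

-0.095955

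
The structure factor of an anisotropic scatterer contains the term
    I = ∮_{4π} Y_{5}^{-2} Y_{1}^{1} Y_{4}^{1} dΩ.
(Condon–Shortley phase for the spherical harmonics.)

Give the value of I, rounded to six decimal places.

0.225034

Checks pass: Σm=0; 10 even; l₃=4∈[4,6].
(2·5+1)(2·1+1)(2·4+1) = 297
Δ: 2! 8! 0! / 11! → 1/495
sum: t=1:−1/576 = -1/576
3j²(5 1 4; 0 0 0) = Δ·Π!·Σ² = 5/99  (sign -1)
sum: t=2:+1/1440 = 1/1440
3j²(5 1 4; -2 1 1) = Δ·Π!·Σ² = 7/165  (sign -1)
combine: 4πI² = 297·5/99·7/165 = 7/11
take √, sign +1: I = 0.22503380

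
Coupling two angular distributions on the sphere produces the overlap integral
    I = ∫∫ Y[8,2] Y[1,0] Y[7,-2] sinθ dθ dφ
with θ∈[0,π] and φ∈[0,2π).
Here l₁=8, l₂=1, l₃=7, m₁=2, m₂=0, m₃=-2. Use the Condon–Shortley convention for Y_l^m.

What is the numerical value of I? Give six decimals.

0.237007

m-sum 0 ✓  L=16 even ✓  7≤7≤9 ✓
Π(2lᵢ+1) = 17×3×15 = 765
triangle coeff Δ(8,1,7) = 1/2040
Σ_t [1,1]: t=1:−1/25401600 = -1/25401600
(3j)²=8/255 [(8 1 7; 0 0 0)], sign=+1
Σ_t [1,1]: t=1:−1/43545600 = -1/43545600
(3j)²=1/34 [(8 1 7; 2 0 -2)], sign=+1
⇒ 4πI² = 12/17
I = (+1)√(12/17/(4π)) = 0.23700703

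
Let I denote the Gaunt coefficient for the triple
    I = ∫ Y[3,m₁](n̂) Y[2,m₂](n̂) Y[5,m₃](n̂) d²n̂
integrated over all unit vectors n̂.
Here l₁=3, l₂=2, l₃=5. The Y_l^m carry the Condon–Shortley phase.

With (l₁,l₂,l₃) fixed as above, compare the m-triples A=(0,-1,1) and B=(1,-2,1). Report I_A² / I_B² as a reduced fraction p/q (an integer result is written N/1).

Shared (l₁,l₂,l₃)=(3,2,5): N and (l;000)² cancel in I_A²/I_B².
A: Δ = 0!·6!·4!/11! = 1/2310; Racah Σ t=0..0: t=0:+1/216 = 1/216; ⇒ 3j(3 2 5; 0 -1 1)² = 8/231, sgn +1
B: Δ = 0!·6!·4!/11! = 1/2310; Racah Σ t=0..0: t=0:+1/1152 = 1/1152; ⇒ 3j(3 2 5; 1 -2 1)² = 1/154, sgn +1
I_A²/I_B² = (8/231)/(1/154) = 16/3

16/3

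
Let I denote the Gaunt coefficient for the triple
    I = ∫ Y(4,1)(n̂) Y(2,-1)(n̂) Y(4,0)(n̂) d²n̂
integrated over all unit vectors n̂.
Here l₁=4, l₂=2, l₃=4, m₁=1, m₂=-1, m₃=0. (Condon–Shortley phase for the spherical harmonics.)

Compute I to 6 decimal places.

-0.044869

m-sum 0 ✓  L=10 even ✓  2≤4≤6 ✓
Π(2lᵢ+1) = 9×5×9 = 405
triangle coeff Δ(4,2,4) = 1/13860
Σ_t [0,2]: t=0:+1/192 t=1:−1/36 t=2:+1/192 = -5/288
(3j)²=20/693 [(4 2 4; 0 0 0)], sign=-1
Σ_t [0,1]: t=0:+1/72 t=1:−1/96 = 1/288
(3j)²=1/462 [(4 2 4; 1 -1 0)], sign=+1
⇒ 4πI² = 150/5929
I = (-1)√(150/5929/(4π)) = -0.04486937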